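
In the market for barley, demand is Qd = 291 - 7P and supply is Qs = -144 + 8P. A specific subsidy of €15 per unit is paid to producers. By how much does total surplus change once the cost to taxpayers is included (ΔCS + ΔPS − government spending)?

Net change in total surplus = -€420

Pre-subsidy: 291 - 7P = -144 + 8P gives P* = 29, Q* = 88.
With the subsidy, sellers receive Ps = Pb + 15 for each unit, where Pb is the price buyers pay.
Supply in terms of Pb becomes Qs = -144 + 8(Pb + 15) = -24 + 8Pb. Setting this equal to demand: 291 - 7Pb = -24 + 8Pb, so Pb = 21.
Sellers receive Ps = 21 + 15 = 36; Q' = 291 − 7·21 = 144.
ΔCS = ½(88 + 144)(29 − 21) = 928; ΔPS = ½(88 + 144)(36 − 29) = 812.
Government spending = 15 × 144 = 2160.
Net change = 928 + 812 − 2160 = -420. The loss equals the DWL triangle ½·15·56.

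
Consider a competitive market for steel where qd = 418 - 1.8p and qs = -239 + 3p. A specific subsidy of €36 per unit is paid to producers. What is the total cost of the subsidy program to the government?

Pre-subsidy: 418 - 1.8p = -239 + 3p gives p* = 136.875, q* = 171.625.
With the subsidy, sellers receive ps = pb + 36 for each unit, where pb is the price buyers pay.
Supply in terms of pb becomes qs = -239 + 3(pb + 36) = -131 + 3pb. Setting this equal to demand: 418 - 1.8pb = -131 + 3pb, so pb = 114.375.
Sellers receive ps = 114.375 + 36 = 150.375; q' = 418 − 1.8·114.375 = 212.125.
Government outlay = subsidy × quantity = 36 × 212.125 = 7636.5.

Government cost = €7636.5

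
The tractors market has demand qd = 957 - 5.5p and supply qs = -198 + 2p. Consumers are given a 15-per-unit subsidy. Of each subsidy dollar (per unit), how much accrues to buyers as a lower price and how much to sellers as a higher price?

Buyers gain 4 per unit; sellers gain 11 per unit

Pre-subsidy: 957 - 5.5p = -198 + 2p gives p* = 154, q* = 110.
With the rebate, buyers effectively pay pb = ps − 15, where ps is the price sellers receive.
Demand in terms of ps becomes qd = 957 − 5.5(ps − 15) = 1039.5 - 5.5ps. Setting this equal to supply: 1039.5 - 5.5ps = -198 + 2ps, so ps = 165.
Buyers pay pb = 165 − 15 = 150; q' = -198 + 2·165 = 132.
Buyers' price falls by p* − pb = 154 − 150 = 4; sellers' price rises by ps − p* = 165 − 154 = 11.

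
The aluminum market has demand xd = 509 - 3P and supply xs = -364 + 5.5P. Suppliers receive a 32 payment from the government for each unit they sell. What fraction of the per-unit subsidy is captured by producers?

Pre-subsidy: 509 - 3P = -364 + 5.5P gives P* = 1746/17, x* = 3415/17.
With the subsidy, sellers receive Ps = Pb + 32 for each unit, where Pb is the price buyers pay.
Supply in terms of Pb becomes xs = -364 + 5.5(Pb + 32) = -188 + 5.5Pb. Setting this equal to demand: 509 - 3Pb = -188 + 5.5Pb, so Pb = 82.
Sellers receive Ps = 82 + 32 = 114; x' = 509 − 3·82 = 263.
Buyers' price falls by P* − Pb = 1746/17 − 82 = 352/17; sellers' price rises by Ps − P* = 114 − 1746/17 = 192/17.
So producers capture (192/17)/32 = 6/17 of each unit of subsidy.

Producer share = 6/17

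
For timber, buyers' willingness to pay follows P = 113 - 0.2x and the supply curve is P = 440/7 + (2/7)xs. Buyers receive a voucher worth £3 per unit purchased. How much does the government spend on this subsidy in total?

Government cost = 5580/17

Pre-subsidy: 113 - 0.2x = 440/7 + (2/7)x gives x* = 1755/17 and P* = 1570/17.
With the rebate, buyers effectively pay Pb = Ps − 3, where Ps is the price sellers receive.
On the curves, Pb = 113 - 0.2x and Ps = 440/7 + (2/7)x; the wedge Ps − Pb = 3 gives 440/7 + (2/7)x − (113 - 0.2x) = 3, so x' = 1860/17.
Then Pb = 113 − 0.2·(1860/17) = 1549/17 and Ps = 440/7 + (2/7)·(1860/17) = 1600/17.
Government outlay = subsidy × quantity = 3 × 1860/17 = 5580/17.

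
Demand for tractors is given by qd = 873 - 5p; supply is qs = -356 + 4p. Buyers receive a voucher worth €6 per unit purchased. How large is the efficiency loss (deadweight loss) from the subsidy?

Pre-subsidy: 873 - 5p = -356 + 4p gives p* = 1229/9, q* = 1712/9.
With the rebate, buyers effectively pay pb = ps − 6, where ps is the price sellers receive.
Demand in terms of ps becomes qd = 873 − 5(ps − 6) = 903 - 5ps. Setting this equal to supply: 903 - 5ps = -356 + 4ps, so ps = 1259/9.
Buyers pay pb = 1259/9 − 6 = 1205/9; q' = -356 + 4·(1259/9) = 1832/9.
The subsidy expands output by 1832/9 − 1712/9 = 40/3 past the efficient level; on those units the gap between marginal cost and willingness to pay runs from 0 up to 6.
DWL = ½ × 6 × 40/3 = 40.

Deadweight loss = €40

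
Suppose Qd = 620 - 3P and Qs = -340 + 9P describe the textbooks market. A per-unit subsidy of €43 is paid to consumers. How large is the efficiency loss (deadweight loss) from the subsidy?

Deadweight loss = €2080.125

Pre-subsidy: 620 - 3P = -340 + 9P gives P* = 80, Q* = 380.
With the rebate, buyers effectively pay Pb = Ps − 43, where Ps is the price sellers receive.
Demand in terms of Ps becomes Qd = 620 − 3(Ps − 43) = 749 - 3Ps. Setting this equal to supply: 749 - 3Ps = -340 + 9Ps, so Ps = 90.75.
Buyers pay Pb = 90.75 − 43 = 47.75; Q' = -340 + 9·90.75 = 476.75.
The subsidy expands output by 476.75 − 380 = 96.75 past the efficient level; on those units the gap between marginal cost and willingness to pay runs from 0 up to 43.
DWL = ½ × 43 × 96.75 = 2080.125.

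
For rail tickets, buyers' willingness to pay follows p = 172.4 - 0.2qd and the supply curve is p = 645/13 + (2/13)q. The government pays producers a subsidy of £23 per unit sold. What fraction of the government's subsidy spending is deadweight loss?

Pre-subsidy: 172.4 - 0.2q = 645/13 + (2/13)q gives q* = 347 and p* = 103.
With the subsidy, sellers receive ps = pb + 23 for each unit, where pb is the price buyers pay.
On the curves, pb = 172.4 - 0.2q and ps = 645/13 + (2/13)q; the wedge ps − pb = 23 gives 645/13 + (2/13)q − (172.4 - 0.2q) = 23, so q' = 412.
Then pb = 172.4 − 0.2·412 = 90 and ps = 645/13 + (2/13)·412 = 113.
ΔCS = ½(347 + 412)(103 − 90) = 4933.5; ΔPS = ½(347 + 412)(113 − 103) = 3795.
Government spending = 23 × 412 = 9476.
DWL = ½ × 23 × (412 − 347) = 747.5; fraction = 747.5 / 9476 = 65/824.

DWL / government spending = 65/824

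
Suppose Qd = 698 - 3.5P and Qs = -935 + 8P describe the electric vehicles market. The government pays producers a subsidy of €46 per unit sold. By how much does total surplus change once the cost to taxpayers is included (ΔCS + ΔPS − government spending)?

Pre-subsidy: 698 - 3.5P = -935 + 8P gives P* = 142, Q* = 201.
With the subsidy, sellers receive Ps = Pb + 46 for each unit, where Pb is the price buyers pay.
Supply in terms of Pb becomes Qs = -935 + 8(Pb + 46) = -567 + 8Pb. Setting this equal to demand: 698 - 3.5Pb = -567 + 8Pb, so Pb = 110.
Sellers receive Ps = 110 + 46 = 156; Q' = 698 − 3.5·110 = 313.
ΔCS = ½(201 + 313)(142 − 110) = 8224; ΔPS = ½(201 + 313)(156 − 142) = 3598.
Government spending = 46 × 313 = 14398.
Net change = 8224 + 3598 − 14398 = -2576. The loss equals the DWL triangle ½·46·112.

Net change in total surplus = -€2576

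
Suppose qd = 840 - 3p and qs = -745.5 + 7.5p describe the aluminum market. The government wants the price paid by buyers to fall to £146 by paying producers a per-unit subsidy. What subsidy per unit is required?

Required subsidy s = £7 per unit

At a buyer price of 146, quantity demanded is 840 − 3·146 = 402.
Sellers supply 402 only when they receive ps with -745.5 + 7.5·ps = 402, i.e. ps = 153.
s = ps − pb = 153 − 146 = 7.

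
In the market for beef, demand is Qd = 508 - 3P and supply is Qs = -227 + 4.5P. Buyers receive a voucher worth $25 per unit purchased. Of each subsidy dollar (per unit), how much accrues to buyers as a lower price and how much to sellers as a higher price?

Pre-subsidy: 508 - 3P = -227 + 4.5P gives P* = 98, Q* = 214.
With the rebate, buyers effectively pay Pb = Ps − 25, where Ps is the price sellers receive.
Demand in terms of Ps becomes Qd = 508 − 3(Ps − 25) = 583 - 3Ps. Setting this equal to supply: 583 - 3Ps = -227 + 4.5Ps, so Ps = 108.
Buyers pay Pb = 108 − 25 = 83; Q' = -227 + 4.5·108 = 259.
Buyers' price falls by P* − Pb = 98 − 83 = 15; sellers' price rises by Ps − P* = 108 − 98 = 10.

Buyers gain $15 per unit; sellers gain $10 per unit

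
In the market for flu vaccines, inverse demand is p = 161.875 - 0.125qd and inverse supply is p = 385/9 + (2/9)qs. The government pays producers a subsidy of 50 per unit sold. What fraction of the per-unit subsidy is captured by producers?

Pre-subsidy: 161.875 - 0.125q = 385/9 + (2/9)q gives q* = 343 and p* = 119.
With the subsidy, sellers receive ps = pb + 50 for each unit, where pb is the price buyers pay.
On the curves, pb = 161.875 - 0.125q and ps = 385/9 + (2/9)q; the wedge ps − pb = 50 gives 385/9 + (2/9)q − (161.875 - 0.125q) = 50, so q' = 487.
Then pb = 161.875 − 0.125·487 = 101 and ps = 385/9 + (2/9)·487 = 151.
Buyers' price falls by p* − pb = 119 − 101 = 18; sellers' price rises by ps − p* = 151 − 119 = 32.
So producers capture 32/50 = 0.64 of each unit of subsidy.

Producer share = 0.64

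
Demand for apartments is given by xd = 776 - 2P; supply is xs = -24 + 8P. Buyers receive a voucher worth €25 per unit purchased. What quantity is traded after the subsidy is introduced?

Pre-subsidy: 776 - 2P = -24 + 8P gives P* = 80, x* = 616.
With the rebate, buyers effectively pay Pb = Ps − 25, where Ps is the price sellers receive.
Demand in terms of Ps becomes xd = 776 − 2(Ps − 25) = 826 - 2Ps. Setting this equal to supply: 826 - 2Ps = -24 + 8Ps, so Ps = 85.
Buyers pay Pb = 85 − 25 = 60; x' = -24 + 8·85 = 656.

x' = 656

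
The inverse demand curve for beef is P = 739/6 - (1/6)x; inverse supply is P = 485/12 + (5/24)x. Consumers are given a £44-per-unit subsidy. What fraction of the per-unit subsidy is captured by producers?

Pre-subsidy: 739/6 - (1/6)x = 485/12 + (5/24)x gives x* = 662/3 and P* = 1555/18.
With the rebate, buyers effectively pay Pb = Ps − 44, where Ps is the price sellers receive.
On the curves, Pb = 739/6 - (1/6)x and Ps = 485/12 + (5/24)x; the wedge Ps − Pb = 44 gives 485/12 + (5/24)x − (739/6 - (1/6)x) = 44, so x' = 338.
Then Pb = 739/6 − (1/6)·338 = 401/6 and Ps = 485/12 + (5/24)·338 = 665/6.
Buyers' price falls by P* − Pb = 1555/18 − 401/6 = 176/9; sellers' price rises by Ps − P* = 665/6 − 1555/18 = 220/9.
So producers capture (220/9)/44 = 5/9 of each unit of subsidy.

Producer share = 5/9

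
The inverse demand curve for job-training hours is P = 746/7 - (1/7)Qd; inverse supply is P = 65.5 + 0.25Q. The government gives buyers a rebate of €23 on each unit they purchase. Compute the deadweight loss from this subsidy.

Pre-subsidy: 746/7 - (1/7)Q = 65.5 + 0.25Q gives Q* = 1150/11 and P* = 1008/11.
With the rebate, buyers effectively pay Pb = Ps − 23, where Ps is the price sellers receive.
On the curves, Pb = 746/7 - (1/7)Q and Ps = 65.5 + 0.25Q; the wedge Ps − Pb = 23 gives 65.5 + 0.25Q − (746/7 - (1/7)Q) = 23, so Q' = 1794/11.
Then Pb = 746/7 − (1/7)·(1794/11) = 916/11 and Ps = 65.5 + 0.25·(1794/11) = 1169/11.
The subsidy expands output by 1794/11 − 1150/11 = 644/11 past the efficient level; on those units the gap between marginal cost and willingness to pay runs from 0 up to 23.
DWL = ½ × 23 × 644/11 = 7406/11.

Deadweight loss = 7406/11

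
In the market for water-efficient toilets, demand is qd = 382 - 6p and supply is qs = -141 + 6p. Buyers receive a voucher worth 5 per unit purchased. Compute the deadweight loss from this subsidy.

Deadweight loss = 37.5

Pre-subsidy: 382 - 6p = -141 + 6p gives p* = 523/12, q* = 120.5.
With the rebate, buyers effectively pay pb = ps − 5, where ps is the price sellers receive.
Demand in terms of ps becomes qd = 382 − 6(ps − 5) = 412 - 6ps. Setting this equal to supply: 412 - 6ps = -141 + 6ps, so ps = 553/12.
Buyers pay pb = 553/12 − 5 = 493/12; q' = -141 + 6·(553/12) = 135.5.
The subsidy expands output by 135.5 − 120.5 = 15 past the efficient level; on those units the gap between marginal cost and willingness to pay runs from 0 up to 5.
DWL = ½ × 5 × 15 = 37.5.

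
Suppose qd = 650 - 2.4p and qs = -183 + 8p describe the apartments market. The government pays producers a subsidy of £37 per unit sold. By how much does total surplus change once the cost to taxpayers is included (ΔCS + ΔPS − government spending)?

Net change in total surplus = -16428/13

Pre-subsidy: 650 - 2.4p = -183 + 8p gives p* = 4165/52, q* = 5951/13.
With the subsidy, sellers receive ps = pb + 37 for each unit, where pb is the price buyers pay.
Supply in terms of pb becomes qs = -183 + 8(pb + 37) = 113 + 8pb. Setting this equal to demand: 650 - 2.4pb = 113 + 8pb, so pb = 2685/52.
Sellers receive ps = 2685/52 + 37 = 4609/52; q' = 650 − 2.4·(2685/52) = 6839/13.
ΔCS = ½(5951/13 + 6839/13)(4165/52 − 2685/52) = 2366150/169; ΔPS = ½(5951/13 + 6839/13)(4609/52 − 4165/52) = 709845/169.
Government spending = 37 × 6839/13 = 253043/13.
Net change = 2366150/169 + 709845/169 − 253043/13 = -16428/13. The loss equals the DWL triangle ½·37·888/13.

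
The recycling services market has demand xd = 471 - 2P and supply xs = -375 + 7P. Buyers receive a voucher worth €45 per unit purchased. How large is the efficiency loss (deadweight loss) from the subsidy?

Deadweight loss = €1575

Pre-subsidy: 471 - 2P = -375 + 7P gives P* = 94, x* = 283.
With the rebate, buyers effectively pay Pb = Ps − 45, where Ps is the price sellers receive.
Demand in terms of Ps becomes xd = 471 − 2(Ps − 45) = 561 - 2Ps. Setting this equal to supply: 561 - 2Ps = -375 + 7Ps, so Ps = 104.
Buyers pay Pb = 104 − 45 = 59; x' = -375 + 7·104 = 353.
The subsidy expands output by 353 − 283 = 70 past the efficient level; on those units the gap between marginal cost and willingness to pay runs from 0 up to 45.
DWL = ½ × 45 × 70 = 1575.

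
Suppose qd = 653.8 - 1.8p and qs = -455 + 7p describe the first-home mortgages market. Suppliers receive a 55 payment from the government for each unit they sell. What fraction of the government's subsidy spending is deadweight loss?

Pre-subsidy: 653.8 - 1.8p = -455 + 7p gives p* = 126, q* = 427.
With the subsidy, sellers receive ps = pb + 55 for each unit, where pb is the price buyers pay.
Supply in terms of pb becomes qs = -455 + 7(pb + 55) = -70 + 7pb. Setting this equal to demand: 653.8 - 1.8pb = -70 + 7pb, so pb = 82.25.
Sellers receive ps = 82.25 + 55 = 137.25; q' = 653.8 − 1.8·82.25 = 505.75.
ΔCS = ½(427 + 505.75)(126 − 82.25) = 20403.90625; ΔPS = ½(427 + 505.75)(137.25 − 126) = 5246.71875.
Government spending = 55 × 505.75 = 27816.25.
DWL = ½ × 55 × (505.75 − 427) = 2165.625; fraction = 2165.625 / 27816.25 = 45/578.

DWL / government spending = 45/578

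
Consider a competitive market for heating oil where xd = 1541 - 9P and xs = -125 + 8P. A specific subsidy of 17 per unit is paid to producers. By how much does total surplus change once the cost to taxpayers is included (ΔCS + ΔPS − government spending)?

Pre-subsidy: 1541 - 9P = -125 + 8P gives P* = 98, x* = 659.
With the subsidy, sellers receive Ps = Pb + 17 for each unit, where Pb is the price buyers pay.
Supply in terms of Pb becomes xs = -125 + 8(Pb + 17) = 11 + 8Pb. Setting this equal to demand: 1541 - 9Pb = 11 + 8Pb, so Pb = 90.
Sellers receive Ps = 90 + 17 = 107; x' = 1541 − 9·90 = 731.
ΔCS = ½(659 + 731)(98 − 90) = 5560; ΔPS = ½(659 + 731)(107 − 98) = 6255.
Government spending = 17 × 731 = 12427.
Net change = 5560 + 6255 − 12427 = -612. The loss equals the DWL triangle ½·17·72.

Net change in total surplus = -612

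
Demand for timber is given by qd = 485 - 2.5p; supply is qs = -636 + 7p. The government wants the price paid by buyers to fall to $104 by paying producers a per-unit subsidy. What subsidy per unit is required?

At a buyer price of 104, quantity demanded is 485 − 2.5·104 = 225.
Sellers supply 225 only when they receive ps with -636 + 7·ps = 225, i.e. ps = 123.
s = ps − pb = 123 − 104 = 19.

Required subsidy s = $19 per unit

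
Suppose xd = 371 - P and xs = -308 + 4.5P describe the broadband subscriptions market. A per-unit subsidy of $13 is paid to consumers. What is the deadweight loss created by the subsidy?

Deadweight loss = 1521/22

Pre-subsidy: 371 - P = -308 + 4.5P gives P* = 1358/11, x* = 2723/11.
With the rebate, buyers effectively pay Pb = Ps − 13, where Ps is the price sellers receive.
Demand in terms of Ps becomes xd = 371 − 1(Ps − 13) = 384 - Ps. Setting this equal to supply: 384 - Ps = -308 + 4.5Ps, so Ps = 1384/11.
Buyers pay Pb = 1384/11 − 13 = 1241/11; x' = -308 + 4.5·(1384/11) = 2840/11.
The subsidy expands output by 2840/11 − 2723/11 = 117/11 past the efficient level; on those units the gap between marginal cost and willingness to pay runs from 0 up to 13.
DWL = ½ × 13 × 117/11 = 1521/22.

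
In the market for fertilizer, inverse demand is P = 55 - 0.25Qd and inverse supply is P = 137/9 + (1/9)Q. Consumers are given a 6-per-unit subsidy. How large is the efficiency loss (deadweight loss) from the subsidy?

Pre-subsidy: 55 - 0.25Q = 137/9 + (1/9)Q gives Q* = 1432/13 and P* = 357/13.
With the rebate, buyers effectively pay Pb = Ps − 6, where Ps is the price sellers receive.
On the curves, Pb = 55 - 0.25Q and Ps = 137/9 + (1/9)Q; the wedge Ps − Pb = 6 gives 137/9 + (1/9)Q − (55 - 0.25Q) = 6, so Q' = 1648/13.
Then Pb = 55 − 0.25·(1648/13) = 303/13 and Ps = 137/9 + (1/9)·(1648/13) = 381/13.
The subsidy expands output by 1648/13 − 1432/13 = 216/13 past the efficient level; on those units the gap between marginal cost and willingness to pay runs from 0 up to 6.
DWL = ½ × 6 × 216/13 = 648/13.

Deadweight loss = 648/13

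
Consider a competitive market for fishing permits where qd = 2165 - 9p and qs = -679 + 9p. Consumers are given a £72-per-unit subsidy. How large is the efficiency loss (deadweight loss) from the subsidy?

Pre-subsidy: 2165 - 9p = -679 + 9p gives p* = 158, q* = 743.
With the rebate, buyers effectively pay pb = ps − 72, where ps is the price sellers receive.
Demand in terms of ps becomes qd = 2165 − 9(ps − 72) = 2813 - 9ps. Setting this equal to supply: 2813 - 9ps = -679 + 9ps, so ps = 194.
Buyers pay pb = 194 − 72 = 122; q' = -679 + 9·194 = 1067.
The subsidy expands output by 1067 − 743 = 324 past the efficient level; on those units the gap between marginal cost and willingness to pay runs from 0 up to 72.
DWL = ½ × 72 × 324 = 11664.

Deadweight loss = £11664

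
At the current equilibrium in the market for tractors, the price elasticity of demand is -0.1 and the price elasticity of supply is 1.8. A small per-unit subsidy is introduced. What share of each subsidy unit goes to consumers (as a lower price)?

For a small subsidy around the equilibrium, the benefit split depends on the relative slopes, which at a point are proportional to the elasticities.
Buyer share = εs/(εs + |εd|) = 1.8/(1.8 + 0.1) = 18/19; seller share = |εd|/(εs + |εd|) = 1/19.

Consumer share = 18/19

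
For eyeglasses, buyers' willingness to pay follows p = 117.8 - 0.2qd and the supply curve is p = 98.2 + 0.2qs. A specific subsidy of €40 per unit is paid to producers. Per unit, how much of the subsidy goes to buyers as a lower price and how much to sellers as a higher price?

Buyers gain €20 per unit; sellers gain €20 per unit

Pre-subsidy: 117.8 - 0.2q = 98.2 + 0.2q gives q* = 49 and p* = 108.
With the subsidy, sellers receive ps = pb + 40 for each unit, where pb is the price buyers pay.
On the curves, pb = 117.8 - 0.2q and ps = 98.2 + 0.2q; the wedge ps − pb = 40 gives 98.2 + 0.2q − (117.8 - 0.2q) = 40, so q' = 149.
Then pb = 117.8 − 0.2·149 = 88 and ps = 98.2 + 0.2·149 = 128.
Buyers' price falls by p* − pb = 108 − 88 = 20; sellers' price rises by ps − p* = 128 − 108 = 20.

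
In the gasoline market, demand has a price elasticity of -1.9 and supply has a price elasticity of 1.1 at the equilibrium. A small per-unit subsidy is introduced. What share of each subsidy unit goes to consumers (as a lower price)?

For a small subsidy around the equilibrium, the benefit split depends on the relative slopes, which at a point are proportional to the elasticities.
Buyer share = εs/(εs + |εd|) = 1.1/(1.1 + 1.9) = 11/30; seller share = |εd|/(εs + |εd|) = 19/30.

Consumer share = 11/30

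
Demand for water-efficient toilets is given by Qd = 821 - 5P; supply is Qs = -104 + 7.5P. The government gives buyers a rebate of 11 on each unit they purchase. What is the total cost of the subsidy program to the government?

Pre-subsidy: 821 - 5P = -104 + 7.5P gives P* = 74, Q* = 451.
With the rebate, buyers effectively pay Pb = Ps − 11, where Ps is the price sellers receive.
Demand in terms of Ps becomes Qd = 821 − 5(Ps − 11) = 876 - 5Ps. Setting this equal to supply: 876 - 5Ps = -104 + 7.5Ps, so Ps = 78.4.
Buyers pay Pb = 78.4 − 11 = 67.4; Q' = -104 + 7.5·78.4 = 484.
Government outlay = subsidy × quantity = 11 × 484 = 5324.

Government cost = 5324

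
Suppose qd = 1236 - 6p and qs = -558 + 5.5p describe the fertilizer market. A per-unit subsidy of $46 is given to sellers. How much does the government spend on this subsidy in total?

Government cost = $19872

Pre-subsidy: 1236 - 6p = -558 + 5.5p gives p* = 156, q* = 300.
With the subsidy, sellers receive ps = pb + 46 for each unit, where pb is the price buyers pay.
Supply in terms of pb becomes qs = -558 + 5.5(pb + 46) = -305 + 5.5pb. Setting this equal to demand: 1236 - 6pb = -305 + 5.5pb, so pb = 134.
Sellers receive ps = 134 + 46 = 180; q' = 1236 − 6·134 = 432.
Government outlay = subsidy × quantity = 46 × 432 = 19872.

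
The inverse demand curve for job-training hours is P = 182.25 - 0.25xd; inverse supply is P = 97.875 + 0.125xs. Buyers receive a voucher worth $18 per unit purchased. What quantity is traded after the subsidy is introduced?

x' = 273

Pre-subsidy: 182.25 - 0.25x = 97.875 + 0.125x gives x* = 225 and P* = 126.
With the rebate, buyers effectively pay Pb = Ps − 18, where Ps is the price sellers receive.
On the curves, Pb = 182.25 - 0.25x and Ps = 97.875 + 0.125x; the wedge Ps − Pb = 18 gives 97.875 + 0.125x − (182.25 - 0.25x) = 18, so x' = 273.
Then Pb = 182.25 − 0.25·273 = 114 and Ps = 97.875 + 0.125·273 = 132.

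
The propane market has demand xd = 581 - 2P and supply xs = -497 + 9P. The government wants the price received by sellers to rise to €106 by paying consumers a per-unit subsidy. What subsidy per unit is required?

Required subsidy s = €44 per unit

At a seller price of 106, quantity supplied is -497 + 9·106 = 457.
Buyers absorb 457 only when they pay Pb with 581 − 2·Pb = 457, i.e. Pb = 62.
s = Ps − Pb = 106 − 62 = 44.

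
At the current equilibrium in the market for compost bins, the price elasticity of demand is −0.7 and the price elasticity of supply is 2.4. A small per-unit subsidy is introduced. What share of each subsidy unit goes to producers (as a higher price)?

Producer share = 7/31

For a small subsidy around the equilibrium, the benefit split depends on the relative slopes, which at a point are proportional to the elasticities.
Buyer share = εs/(εs + |εd|) = 2.4/(2.4 + 0.7) = 24/31; seller share = |εd|/(εs + |εd|) = 7/31.
So producers capture 7/31 of the subsidy.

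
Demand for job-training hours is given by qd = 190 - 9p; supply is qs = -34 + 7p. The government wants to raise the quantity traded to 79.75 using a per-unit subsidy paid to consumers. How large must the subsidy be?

At q = 79.75, invert demand for the buyer price: pb = (190 − 79.75)/9 = 12.25; invert supply for the seller price: ps = (79.75 − (-34))/7 = 16.25.
The subsidy must fill the gap: s = ps − pb = 16.25 − 12.25 = 4.

Required subsidy s = 4 per unit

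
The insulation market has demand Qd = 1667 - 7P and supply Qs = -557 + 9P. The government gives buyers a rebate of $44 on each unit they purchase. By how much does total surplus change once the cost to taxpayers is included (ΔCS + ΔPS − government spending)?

Pre-subsidy: 1667 - 7P = -557 + 9P gives P* = 139, Q* = 694.
With the rebate, buyers effectively pay Pb = Ps − 44, where Ps is the price sellers receive.
Demand in terms of Ps becomes Qd = 1667 − 7(Ps − 44) = 1975 - 7Ps. Setting this equal to supply: 1975 - 7Ps = -557 + 9Ps, so Ps = 158.25.
Buyers pay Pb = 158.25 − 44 = 114.25; Q' = -557 + 9·158.25 = 867.25.
ΔCS = ½(694 + 867.25)(139 − 114.25) = 19320.46875; ΔPS = ½(694 + 867.25)(158.25 − 139) = 15027.03125.
Government spending = 44 × 867.25 = 38159.
Net change = 19320.46875 + 15027.03125 − 38159 = -3811.5. The loss equals the DWL triangle ½·44·173.25.

Net change in total surplus = -$3811.5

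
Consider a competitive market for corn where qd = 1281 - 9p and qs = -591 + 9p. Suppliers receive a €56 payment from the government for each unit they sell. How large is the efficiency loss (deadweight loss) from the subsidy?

Pre-subsidy: 1281 - 9p = -591 + 9p gives p* = 104, q* = 345.
With the subsidy, sellers receive ps = pb + 56 for each unit, where pb is the price buyers pay.
Supply in terms of pb becomes qs = -591 + 9(pb + 56) = -87 + 9pb. Setting this equal to demand: 1281 - 9pb = -87 + 9pb, so pb = 76.
Sellers receive ps = 76 + 56 = 132; q' = 1281 − 9·76 = 597.
The subsidy expands output by 597 − 345 = 252 past the efficient level; on those units the gap between marginal cost and willingness to pay runs from 0 up to 56.
DWL = ½ × 56 × 252 = 7056.

Deadweight loss = €7056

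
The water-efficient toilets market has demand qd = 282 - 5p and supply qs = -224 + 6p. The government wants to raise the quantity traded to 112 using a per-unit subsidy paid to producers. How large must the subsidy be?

Required subsidy s = 22 per unit

At q = 112, invert demand for the buyer price: pb = (282 − 112)/5 = 34; invert supply for the seller price: ps = (112 − (-224))/6 = 56.
The subsidy must fill the gap: s = ps − pb = 56 − 34 = 22.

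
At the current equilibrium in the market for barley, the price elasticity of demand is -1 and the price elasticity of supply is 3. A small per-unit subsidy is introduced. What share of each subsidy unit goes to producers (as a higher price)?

For a small subsidy around the equilibrium, the benefit split depends on the relative slopes, which at a point are proportional to the elasticities.
Buyer share = εs/(εs + |εd|) = 3/(3 + 1) = 0.75; seller share = |εd|/(εs + |εd|) = 0.25.
So producers capture 0.25 of the subsidy.

Producer share = 0.25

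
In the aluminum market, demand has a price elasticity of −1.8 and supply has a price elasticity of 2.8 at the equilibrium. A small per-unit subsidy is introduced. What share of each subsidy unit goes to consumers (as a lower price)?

Consumer share = 14/23

For a small subsidy around the equilibrium, the benefit split depends on the relative slopes, which at a point are proportional to the elasticities.
Buyer share = εs/(εs + |εd|) = 2.8/(2.8 + 1.8) = 14/23; seller share = |εd|/(εs + |εd|) = 9/23.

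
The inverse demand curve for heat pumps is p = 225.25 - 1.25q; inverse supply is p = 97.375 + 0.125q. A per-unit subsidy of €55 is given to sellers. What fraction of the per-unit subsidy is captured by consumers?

Consumer share = 10/11

Pre-subsidy: 225.25 - 1.25q = 97.375 + 0.125q gives q* = 93 and p* = 109.
With the subsidy, sellers receive ps = pb + 55 for each unit, where pb is the price buyers pay.
On the curves, pb = 225.25 - 1.25q and ps = 97.375 + 0.125q; the wedge ps − pb = 55 gives 97.375 + 0.125q − (225.25 - 1.25q) = 55, so q' = 133.
Then pb = 225.25 − 1.25·133 = 59 and ps = 97.375 + 0.125·133 = 114.
Buyers' price falls by p* − pb = 109 − 59 = 50; sellers' price rises by ps − p* = 114 − 109 = 5.
So consumers capture 50/55 = 10/11 of each unit of subsidy.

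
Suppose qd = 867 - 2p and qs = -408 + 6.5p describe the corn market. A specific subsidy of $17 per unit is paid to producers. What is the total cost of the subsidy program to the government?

Government cost = $10081

Pre-subsidy: 867 - 2p = -408 + 6.5p gives p* = 150, q* = 567.
With the subsidy, sellers receive ps = pb + 17 for each unit, where pb is the price buyers pay.
Supply in terms of pb becomes qs = -408 + 6.5(pb + 17) = -297.5 + 6.5pb. Setting this equal to demand: 867 - 2pb = -297.5 + 6.5pb, so pb = 137.
Sellers receive ps = 137 + 17 = 154; q' = 867 − 2·137 = 593.
Government outlay = subsidy × quantity = 17 × 593 = 10081.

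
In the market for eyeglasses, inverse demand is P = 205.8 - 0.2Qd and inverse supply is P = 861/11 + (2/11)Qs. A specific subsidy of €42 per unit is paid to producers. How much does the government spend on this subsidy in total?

Pre-subsidy: 205.8 - 0.2Q = 861/11 + (2/11)Q gives Q* = 334 and P* = 139.
With the subsidy, sellers receive Ps = Pb + 42 for each unit, where Pb is the price buyers pay.
On the curves, Pb = 205.8 - 0.2Q and Ps = 861/11 + (2/11)Q; the wedge Ps − Pb = 42 gives 861/11 + (2/11)Q − (205.8 - 0.2Q) = 42, so Q' = 444.
Then Pb = 205.8 − 0.2·444 = 117 and Ps = 861/11 + (2/11)·444 = 159.
Government outlay = subsidy × quantity = 42 × 444 = 18648.

Government cost = €18648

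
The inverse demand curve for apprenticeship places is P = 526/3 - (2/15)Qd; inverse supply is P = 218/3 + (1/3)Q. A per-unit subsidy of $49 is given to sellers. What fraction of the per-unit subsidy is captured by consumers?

Pre-subsidy: 526/3 - (2/15)Q = 218/3 + (1/3)Q gives Q* = 220 and P* = 146.
With the subsidy, sellers receive Ps = Pb + 49 for each unit, where Pb is the price buyers pay.
On the curves, Pb = 526/3 - (2/15)Q and Ps = 218/3 + (1/3)Q; the wedge Ps − Pb = 49 gives 218/3 + (1/3)Q − (526/3 - (2/15)Q) = 49, so Q' = 325.
Then Pb = 526/3 − (2/15)·325 = 132 and Ps = 218/3 + (1/3)·325 = 181.
Buyers' price falls by P* − Pb = 146 − 132 = 14; sellers' price rises by Ps − P* = 181 − 146 = 35.
So consumers capture 14/49 = 2/7 of each unit of subsidy.

Consumer share = 2/7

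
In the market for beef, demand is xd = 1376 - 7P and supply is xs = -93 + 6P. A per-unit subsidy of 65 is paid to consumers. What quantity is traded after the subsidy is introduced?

Pre-subsidy: 1376 - 7P = -93 + 6P gives P* = 113, x* = 585.
With the rebate, buyers effectively pay Pb = Ps − 65, where Ps is the price sellers receive.
Demand in terms of Ps becomes xd = 1376 − 7(Ps − 65) = 1831 - 7Ps. Setting this equal to supply: 1831 - 7Ps = -93 + 6Ps, so Ps = 148.
Buyers pay Pb = 148 − 65 = 83; x' = -93 + 6·148 = 795.

x' = 795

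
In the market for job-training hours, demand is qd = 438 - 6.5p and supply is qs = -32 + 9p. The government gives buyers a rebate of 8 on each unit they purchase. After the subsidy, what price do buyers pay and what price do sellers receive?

Buyers pay 796/31; sellers receive 1044/31

Pre-subsidy: 438 - 6.5p = -32 + 9p gives p* = 940/31, q* = 7468/31.
With the rebate, buyers effectively pay pb = ps − 8, where ps is the price sellers receive.
Demand in terms of ps becomes qd = 438 − 6.5(ps − 8) = 490 - 6.5ps. Setting this equal to supply: 490 - 6.5ps = -32 + 9ps, so ps = 1044/31.
Buyers pay pb = 1044/31 − 8 = 796/31; q' = -32 + 9·(1044/31) = 8404/31.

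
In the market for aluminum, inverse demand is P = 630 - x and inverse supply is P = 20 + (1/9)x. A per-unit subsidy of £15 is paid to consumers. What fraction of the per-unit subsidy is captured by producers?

Producer share = 0.1

Pre-subsidy: 630 - x = 20 + (1/9)x gives x* = 549 and P* = 81.
With the rebate, buyers effectively pay Pb = Ps − 15, where Ps is the price sellers receive.
On the curves, Pb = 630 - x and Ps = 20 + (1/9)x; the wedge Ps − Pb = 15 gives 20 + (1/9)x − (630 - x) = 15, so x' = 562.5.
Then Pb = 630 − 1·562.5 = 67.5 and Ps = 20 + (1/9)·562.5 = 82.5.
Buyers' price falls by P* − Pb = 81 − 67.5 = 13.5; sellers' price rises by Ps − P* = 82.5 − 81 = 1.5.
So producers capture 1.5/15 = 0.1 of each unit of subsidy.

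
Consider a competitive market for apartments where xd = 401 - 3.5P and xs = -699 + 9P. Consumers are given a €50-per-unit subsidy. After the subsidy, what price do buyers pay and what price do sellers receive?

Buyers pay €52; sellers receive €102

Pre-subsidy: 401 - 3.5P = -699 + 9P gives P* = 88, x* = 93.
With the rebate, buyers effectively pay Pb = Ps − 50, where Ps is the price sellers receive.
Demand in terms of Ps becomes xd = 401 − 3.5(Ps − 50) = 576 - 3.5Ps. Setting this equal to supply: 576 - 3.5Ps = -699 + 9Ps, so Ps = 102.
Buyers pay Pb = 102 − 50 = 52; x' = -699 + 9·102 = 219.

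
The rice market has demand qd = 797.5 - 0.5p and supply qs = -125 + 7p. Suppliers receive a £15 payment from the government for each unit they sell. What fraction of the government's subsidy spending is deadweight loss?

Pre-subsidy: 797.5 - 0.5p = -125 + 7p gives p* = 123, q* = 736.
With the subsidy, sellers receive ps = pb + 15 for each unit, where pb is the price buyers pay.
Supply in terms of pb becomes qs = -125 + 7(pb + 15) = -20 + 7pb. Setting this equal to demand: 797.5 - 0.5pb = -20 + 7pb, so pb = 109.
Sellers receive ps = 109 + 15 = 124; q' = 797.5 − 0.5·109 = 743.
ΔCS = ½(736 + 743)(123 − 109) = 10353; ΔPS = ½(736 + 743)(124 − 123) = 739.5.
Government spending = 15 × 743 = 11145.
DWL = ½ × 15 × (743 − 736) = 52.5; fraction = 52.5 / 11145 = 7/1486.

DWL / government spending = 7/1486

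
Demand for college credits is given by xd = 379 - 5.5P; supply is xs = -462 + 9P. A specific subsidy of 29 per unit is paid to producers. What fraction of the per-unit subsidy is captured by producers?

Producer share = 11/29

Pre-subsidy: 379 - 5.5P = -462 + 9P gives P* = 58, x* = 60.
With the subsidy, sellers receive Ps = Pb + 29 for each unit, where Pb is the price buyers pay.
Supply in terms of Pb becomes xs = -462 + 9(Pb + 29) = -201 + 9Pb. Setting this equal to demand: 379 - 5.5Pb = -201 + 9Pb, so Pb = 40.
Sellers receive Ps = 40 + 29 = 69; x' = 379 − 5.5·40 = 159.
Buyers' price falls by P* − Pb = 58 − 40 = 18; sellers' price rises by Ps − P* = 69 − 58 = 11.
So producers capture 11/29 = 11/29 of each unit of subsidy.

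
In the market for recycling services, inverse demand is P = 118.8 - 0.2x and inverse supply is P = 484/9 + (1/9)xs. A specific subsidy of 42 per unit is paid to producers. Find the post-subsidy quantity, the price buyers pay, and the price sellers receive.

Pre-subsidy: 118.8 - 0.2x = 484/9 + (1/9)x gives x* = 209 and P* = 77.
With the subsidy, sellers receive Ps = Pb + 42 for each unit, where Pb is the price buyers pay.
On the curves, Pb = 118.8 - 0.2x and Ps = 484/9 + (1/9)x; the wedge Ps − Pb = 42 gives 484/9 + (1/9)x − (118.8 - 0.2x) = 42, so x' = 344.
Then Pb = 118.8 − 0.2·344 = 50 and Ps = 484/9 + (1/9)·344 = 92.

x' = 344; buyers pay 50; sellers receive 92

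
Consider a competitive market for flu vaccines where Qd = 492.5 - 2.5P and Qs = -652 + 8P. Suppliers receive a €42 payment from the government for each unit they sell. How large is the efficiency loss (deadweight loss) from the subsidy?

Pre-subsidy: 492.5 - 2.5P = -652 + 8P gives P* = 109, Q* = 220.
With the subsidy, sellers receive Ps = Pb + 42 for each unit, where Pb is the price buyers pay.
Supply in terms of Pb becomes Qs = -652 + 8(Pb + 42) = -316 + 8Pb. Setting this equal to demand: 492.5 - 2.5Pb = -316 + 8Pb, so Pb = 77.
Sellers receive Ps = 77 + 42 = 119; Q' = 492.5 − 2.5·77 = 300.
The subsidy expands output by 300 − 220 = 80 past the efficient level; on those units the gap between marginal cost and willingness to pay runs from 0 up to 42.
DWL = ½ × 42 × 80 = 1680.

Deadweight loss = €1680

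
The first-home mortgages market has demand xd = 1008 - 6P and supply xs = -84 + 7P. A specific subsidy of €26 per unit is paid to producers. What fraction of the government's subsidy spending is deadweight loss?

Pre-subsidy: 1008 - 6P = -84 + 7P gives P* = 84, x* = 504.
With the subsidy, sellers receive Ps = Pb + 26 for each unit, where Pb is the price buyers pay.
Supply in terms of Pb becomes xs = -84 + 7(Pb + 26) = 98 + 7Pb. Setting this equal to demand: 1008 - 6Pb = 98 + 7Pb, so Pb = 70.
Sellers receive Ps = 70 + 26 = 96; x' = 1008 − 6·70 = 588.
ΔCS = ½(504 + 588)(84 − 70) = 7644; ΔPS = ½(504 + 588)(96 − 84) = 6552.
Government spending = 26 × 588 = 15288.
DWL = ½ × 26 × (588 − 504) = 1092; fraction = 1092 / 15288 = 1/14.

DWL / government spending = 1/14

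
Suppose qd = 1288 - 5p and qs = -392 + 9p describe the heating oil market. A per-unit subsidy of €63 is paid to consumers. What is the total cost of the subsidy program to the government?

Pre-subsidy: 1288 - 5p = -392 + 9p gives p* = 120, q* = 688.
With the rebate, buyers effectively pay pb = ps − 63, where ps is the price sellers receive.
Demand in terms of ps becomes qd = 1288 − 5(ps − 63) = 1603 - 5ps. Setting this equal to supply: 1603 - 5ps = -392 + 9ps, so ps = 142.5.
Buyers pay pb = 142.5 − 63 = 79.5; q' = -392 + 9·142.5 = 890.5.
Government outlay = subsidy × quantity = 63 × 890.5 = 56101.5.

Government cost = €56101.5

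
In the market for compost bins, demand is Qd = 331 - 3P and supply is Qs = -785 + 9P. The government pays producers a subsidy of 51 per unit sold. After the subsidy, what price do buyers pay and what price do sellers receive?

Buyers pay 54.75; sellers receive 105.75

Pre-subsidy: 331 - 3P = -785 + 9P gives P* = 93, Q* = 52.
With the subsidy, sellers receive Ps = Pb + 51 for each unit, where Pb is the price buyers pay.
Supply in terms of Pb becomes Qs = -785 + 9(Pb + 51) = -326 + 9Pb. Setting this equal to demand: 331 - 3Pb = -326 + 9Pb, so Pb = 54.75.
Sellers receive Ps = 54.75 + 51 = 105.75; Q' = 331 − 3·54.75 = 166.75.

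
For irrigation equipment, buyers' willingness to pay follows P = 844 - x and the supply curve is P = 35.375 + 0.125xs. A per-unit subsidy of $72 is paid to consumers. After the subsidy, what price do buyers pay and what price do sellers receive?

Pre-subsidy: 844 - x = 35.375 + 0.125x gives x* = 6469/9 and P* = 1127/9.
With the rebate, buyers effectively pay Pb = Ps − 72, where Ps is the price sellers receive.
On the curves, Pb = 844 - x and Ps = 35.375 + 0.125x; the wedge Ps − Pb = 72 gives 35.375 + 0.125x − (844 - x) = 72, so x' = 7045/9.
Then Pb = 844 − 1·(7045/9) = 551/9 and Ps = 35.375 + 0.125·(7045/9) = 1199/9.

Buyers pay 551/9; sellers receive 1199/9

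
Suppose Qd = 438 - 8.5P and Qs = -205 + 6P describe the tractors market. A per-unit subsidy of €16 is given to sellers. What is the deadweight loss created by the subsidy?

Deadweight loss = 13056/29

Pre-subsidy: 438 - 8.5P = -205 + 6P gives P* = 1286/29, Q* = 1771/29.
With the subsidy, sellers receive Ps = Pb + 16 for each unit, where Pb is the price buyers pay.
Supply in terms of Pb becomes Qs = -205 + 6(Pb + 16) = -109 + 6Pb. Setting this equal to demand: 438 - 8.5Pb = -109 + 6Pb, so Pb = 1094/29.
Sellers receive Ps = 1094/29 + 16 = 1558/29; Q' = 438 − 8.5·(1094/29) = 3403/29.
The subsidy expands output by 3403/29 − 1771/29 = 1632/29 past the efficient level; on those units the gap between marginal cost and willingness to pay runs from 0 up to 16.
DWL = ½ × 16 × 1632/29 = 13056/29.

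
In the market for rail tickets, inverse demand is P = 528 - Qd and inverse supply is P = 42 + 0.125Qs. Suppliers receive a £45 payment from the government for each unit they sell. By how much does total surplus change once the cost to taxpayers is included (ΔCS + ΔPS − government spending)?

Pre-subsidy: 528 - Q = 42 + 0.125Q gives Q* = 432 and P* = 96.
With the subsidy, sellers receive Ps = Pb + 45 for each unit, where Pb is the price buyers pay.
On the curves, Pb = 528 - Q and Ps = 42 + 0.125Q; the wedge Ps − Pb = 45 gives 42 + 0.125Q − (528 - Q) = 45, so Q' = 472.
Then Pb = 528 − 1·472 = 56 and Ps = 42 + 0.125·472 = 101.
ΔCS = ½(432 + 472)(96 − 56) = 18080; ΔPS = ½(432 + 472)(101 − 96) = 2260.
Government spending = 45 × 472 = 21240.
Net change = 18080 + 2260 − 21240 = -900. The loss equals the DWL triangle ½·45·40.

Net change in total surplus = -£900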